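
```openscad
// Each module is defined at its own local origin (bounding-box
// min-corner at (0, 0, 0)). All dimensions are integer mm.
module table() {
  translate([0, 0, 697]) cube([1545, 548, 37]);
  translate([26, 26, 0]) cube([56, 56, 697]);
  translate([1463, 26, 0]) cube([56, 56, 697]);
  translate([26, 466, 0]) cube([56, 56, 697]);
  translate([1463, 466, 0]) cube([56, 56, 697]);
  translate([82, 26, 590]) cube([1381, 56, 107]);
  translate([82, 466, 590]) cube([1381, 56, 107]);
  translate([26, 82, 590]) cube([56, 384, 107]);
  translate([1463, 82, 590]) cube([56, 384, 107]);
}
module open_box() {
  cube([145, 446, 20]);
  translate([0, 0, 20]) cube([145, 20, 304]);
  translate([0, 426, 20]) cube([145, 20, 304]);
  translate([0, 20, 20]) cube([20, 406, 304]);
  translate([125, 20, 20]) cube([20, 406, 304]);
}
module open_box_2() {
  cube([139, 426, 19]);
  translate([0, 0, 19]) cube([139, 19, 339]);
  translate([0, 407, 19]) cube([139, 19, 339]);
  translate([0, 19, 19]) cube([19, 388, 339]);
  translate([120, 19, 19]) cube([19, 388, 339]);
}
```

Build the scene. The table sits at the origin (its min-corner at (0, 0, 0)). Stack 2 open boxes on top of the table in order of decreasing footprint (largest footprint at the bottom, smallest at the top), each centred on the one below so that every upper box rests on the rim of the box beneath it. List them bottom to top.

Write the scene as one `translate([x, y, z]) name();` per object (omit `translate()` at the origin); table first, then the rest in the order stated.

table();
translate([700, 51, 734]) open_box();
translate([703, 61, 1058]) open_box_2();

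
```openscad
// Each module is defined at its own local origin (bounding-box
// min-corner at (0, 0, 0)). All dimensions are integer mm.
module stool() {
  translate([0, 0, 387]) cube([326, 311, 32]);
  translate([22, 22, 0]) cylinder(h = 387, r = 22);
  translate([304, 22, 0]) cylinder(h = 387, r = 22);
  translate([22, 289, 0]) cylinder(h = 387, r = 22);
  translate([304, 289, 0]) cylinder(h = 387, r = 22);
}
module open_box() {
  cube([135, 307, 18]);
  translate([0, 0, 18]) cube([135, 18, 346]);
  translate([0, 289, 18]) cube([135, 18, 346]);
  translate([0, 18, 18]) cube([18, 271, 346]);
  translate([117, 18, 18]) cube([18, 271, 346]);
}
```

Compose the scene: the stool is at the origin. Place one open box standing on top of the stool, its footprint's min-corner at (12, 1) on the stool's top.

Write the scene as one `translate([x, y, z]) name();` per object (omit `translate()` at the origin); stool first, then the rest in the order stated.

stool();
translate([12, 1, 419]) open_box();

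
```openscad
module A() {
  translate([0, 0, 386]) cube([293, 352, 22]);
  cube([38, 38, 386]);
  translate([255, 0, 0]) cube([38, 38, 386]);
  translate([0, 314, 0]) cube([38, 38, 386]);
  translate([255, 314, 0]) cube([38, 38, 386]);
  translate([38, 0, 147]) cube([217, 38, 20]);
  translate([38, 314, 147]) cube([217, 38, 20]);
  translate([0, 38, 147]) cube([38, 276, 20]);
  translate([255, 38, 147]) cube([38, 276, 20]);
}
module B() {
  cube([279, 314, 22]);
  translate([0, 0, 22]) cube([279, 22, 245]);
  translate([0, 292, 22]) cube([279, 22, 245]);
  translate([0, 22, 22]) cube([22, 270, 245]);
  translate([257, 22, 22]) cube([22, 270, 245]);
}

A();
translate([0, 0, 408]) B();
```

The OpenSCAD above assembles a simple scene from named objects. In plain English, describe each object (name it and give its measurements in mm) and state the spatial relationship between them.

A is a four-legged stool. The seat is 293×352 mm, 22 mm thick, top at z = 408 mm. It stands on four square legs, each 38×38 mm in cross-section, from z = 0 to the seat underside, each flush with a corner of the seat. Four stretchers, 38 mm wide and 20 mm tall, connect adjacent legs with their undersides at z = 147 mm, each running between the inner faces of the legs it joins and aligned with the legs' outer faces on the other axis.

B is an open-topped rectangular box: outside dimensions 279×314×267 mm, with a uniform wall and base thickness of 22 mm. The base is a full 279×314 slab on the floor; four walls sit on top of the base. The front and back walls (the −y and +y sides) span the full width; the two side walls fit between them.

The open box is on top of the stool.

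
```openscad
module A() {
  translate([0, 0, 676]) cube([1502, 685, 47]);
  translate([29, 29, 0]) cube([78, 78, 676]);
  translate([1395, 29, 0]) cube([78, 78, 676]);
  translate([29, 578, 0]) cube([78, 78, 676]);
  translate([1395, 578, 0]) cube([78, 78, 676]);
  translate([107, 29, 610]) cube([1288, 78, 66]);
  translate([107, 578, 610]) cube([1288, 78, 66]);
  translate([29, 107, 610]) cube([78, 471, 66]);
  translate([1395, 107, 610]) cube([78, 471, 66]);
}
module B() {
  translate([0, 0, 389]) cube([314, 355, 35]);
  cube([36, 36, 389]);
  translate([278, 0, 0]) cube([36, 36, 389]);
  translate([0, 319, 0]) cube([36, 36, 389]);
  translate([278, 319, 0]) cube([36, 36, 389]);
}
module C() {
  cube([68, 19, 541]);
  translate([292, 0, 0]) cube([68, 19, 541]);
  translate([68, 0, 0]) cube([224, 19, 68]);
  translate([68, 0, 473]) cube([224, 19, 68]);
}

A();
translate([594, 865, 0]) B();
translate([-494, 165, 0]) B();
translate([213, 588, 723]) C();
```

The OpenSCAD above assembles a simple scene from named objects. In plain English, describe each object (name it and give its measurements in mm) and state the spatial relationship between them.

A is a table with a 1502×685 mm rectangular top, 47 mm thick, top surface at z = 723 mm, supported by four 78×78 mm square legs, each inset 29 mm from the nearest pair of top edges, running from the floor. Four apron rails, 78 mm thick and 66 mm tall, run between adjacent legs with their top edges flush with the underside of the top and their outer faces flush with the legs' outer faces.

B is a four-legged stool. The seat is 314×355 mm, 35 mm thick, top at z = 424 mm. It stands on four square legs, each 36×36 mm in cross-section, from z = 0 to the seat underside, each flush with a corner of the seat.

C is a picture frame with a 224×405 mm rectangular opening (x by z) and a uniform 68 mm border on every side. Frame depth is 19 mm along y. It is built from two vertical stiles running the full outside height and two horizontal rails spanning the gap between the stiles.

Two stools sit around the table at the +y, −x sides. The picture frame is on top of the table.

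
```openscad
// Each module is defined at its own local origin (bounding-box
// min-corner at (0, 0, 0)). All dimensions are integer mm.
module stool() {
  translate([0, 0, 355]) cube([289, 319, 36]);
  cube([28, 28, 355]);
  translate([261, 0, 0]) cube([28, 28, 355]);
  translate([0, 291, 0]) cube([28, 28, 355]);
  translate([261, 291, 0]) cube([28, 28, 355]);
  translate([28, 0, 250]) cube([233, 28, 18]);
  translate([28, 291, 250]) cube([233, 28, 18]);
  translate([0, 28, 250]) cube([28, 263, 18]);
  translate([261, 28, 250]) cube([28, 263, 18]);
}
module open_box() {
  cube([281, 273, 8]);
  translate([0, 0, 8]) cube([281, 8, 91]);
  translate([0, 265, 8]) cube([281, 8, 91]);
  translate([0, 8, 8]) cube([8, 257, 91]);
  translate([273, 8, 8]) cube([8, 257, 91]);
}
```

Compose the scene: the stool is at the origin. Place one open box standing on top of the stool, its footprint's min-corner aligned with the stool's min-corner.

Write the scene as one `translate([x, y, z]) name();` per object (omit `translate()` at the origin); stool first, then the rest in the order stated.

stool();
translate([0, 0, 391]) open_box();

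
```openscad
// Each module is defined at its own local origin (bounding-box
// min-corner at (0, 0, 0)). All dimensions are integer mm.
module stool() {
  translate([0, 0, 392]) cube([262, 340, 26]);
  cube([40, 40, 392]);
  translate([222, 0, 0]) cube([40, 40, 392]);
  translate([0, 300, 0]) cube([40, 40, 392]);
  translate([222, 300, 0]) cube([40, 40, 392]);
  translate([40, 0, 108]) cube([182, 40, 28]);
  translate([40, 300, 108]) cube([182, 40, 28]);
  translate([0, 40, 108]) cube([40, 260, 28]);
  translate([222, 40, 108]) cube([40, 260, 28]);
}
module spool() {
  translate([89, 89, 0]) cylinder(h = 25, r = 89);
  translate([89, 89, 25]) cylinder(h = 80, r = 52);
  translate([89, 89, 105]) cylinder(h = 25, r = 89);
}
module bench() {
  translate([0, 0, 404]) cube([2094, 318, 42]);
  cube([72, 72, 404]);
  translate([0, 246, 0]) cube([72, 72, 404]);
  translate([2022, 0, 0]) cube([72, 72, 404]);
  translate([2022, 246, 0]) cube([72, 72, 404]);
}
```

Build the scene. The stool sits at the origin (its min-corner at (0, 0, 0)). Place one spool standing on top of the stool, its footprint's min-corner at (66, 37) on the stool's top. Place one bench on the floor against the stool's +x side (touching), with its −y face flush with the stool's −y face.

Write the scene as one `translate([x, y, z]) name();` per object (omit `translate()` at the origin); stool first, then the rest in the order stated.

stool();
translate([66, 37, 418]) spool();
translate([262, 0, 0]) bench();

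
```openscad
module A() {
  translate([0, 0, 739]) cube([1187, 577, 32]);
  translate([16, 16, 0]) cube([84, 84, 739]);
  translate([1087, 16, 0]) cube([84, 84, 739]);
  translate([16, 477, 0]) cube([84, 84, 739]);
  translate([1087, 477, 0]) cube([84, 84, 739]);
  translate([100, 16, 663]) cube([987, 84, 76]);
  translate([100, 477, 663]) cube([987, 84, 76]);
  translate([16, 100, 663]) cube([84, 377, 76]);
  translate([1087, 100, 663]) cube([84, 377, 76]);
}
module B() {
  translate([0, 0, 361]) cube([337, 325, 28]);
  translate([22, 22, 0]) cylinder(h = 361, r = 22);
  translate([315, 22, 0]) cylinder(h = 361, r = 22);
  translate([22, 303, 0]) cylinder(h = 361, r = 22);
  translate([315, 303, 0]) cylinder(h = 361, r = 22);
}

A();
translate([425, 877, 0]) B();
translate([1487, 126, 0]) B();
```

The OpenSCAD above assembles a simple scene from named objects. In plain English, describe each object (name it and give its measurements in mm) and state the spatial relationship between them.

A is a table: top 1187 mm (x) × 577 mm (y), 32 mm thick, upper face at z = 771 mm, on four 84×84 mm square legs, each inset 16 mm from the nearest pair of top edges, running from z = 0 to the bottom of the top. Four apron rails, 84 mm thick and 76 mm tall, run between adjacent legs with their top edges flush with the underside of the top and their outer faces flush with the legs' outer faces.

B is a four-legged stool. The seat is a 337×325×28 mm slab whose top surface is at z = 389 mm; four round legs, each 44 mm in diameter, run from the floor (z = 0) to the underside of the seat, each leg's axis is inset half a diameter from the nearest pair of seat edges (so the leg's bounding box is flush with the corner).

Two stools sit around the table at the +y, +x sides.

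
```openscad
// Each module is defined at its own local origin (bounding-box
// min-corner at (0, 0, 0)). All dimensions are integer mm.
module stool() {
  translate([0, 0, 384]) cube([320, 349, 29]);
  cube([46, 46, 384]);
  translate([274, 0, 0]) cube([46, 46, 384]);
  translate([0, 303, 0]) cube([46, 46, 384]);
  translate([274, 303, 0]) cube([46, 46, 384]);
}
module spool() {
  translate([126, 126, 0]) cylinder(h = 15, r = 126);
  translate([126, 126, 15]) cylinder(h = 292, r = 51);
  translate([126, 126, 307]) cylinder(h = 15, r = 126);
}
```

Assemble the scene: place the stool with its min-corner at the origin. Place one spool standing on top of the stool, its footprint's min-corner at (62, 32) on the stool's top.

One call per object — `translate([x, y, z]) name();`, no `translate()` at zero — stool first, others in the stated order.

stool();
translate([62, 32, 413]) spool();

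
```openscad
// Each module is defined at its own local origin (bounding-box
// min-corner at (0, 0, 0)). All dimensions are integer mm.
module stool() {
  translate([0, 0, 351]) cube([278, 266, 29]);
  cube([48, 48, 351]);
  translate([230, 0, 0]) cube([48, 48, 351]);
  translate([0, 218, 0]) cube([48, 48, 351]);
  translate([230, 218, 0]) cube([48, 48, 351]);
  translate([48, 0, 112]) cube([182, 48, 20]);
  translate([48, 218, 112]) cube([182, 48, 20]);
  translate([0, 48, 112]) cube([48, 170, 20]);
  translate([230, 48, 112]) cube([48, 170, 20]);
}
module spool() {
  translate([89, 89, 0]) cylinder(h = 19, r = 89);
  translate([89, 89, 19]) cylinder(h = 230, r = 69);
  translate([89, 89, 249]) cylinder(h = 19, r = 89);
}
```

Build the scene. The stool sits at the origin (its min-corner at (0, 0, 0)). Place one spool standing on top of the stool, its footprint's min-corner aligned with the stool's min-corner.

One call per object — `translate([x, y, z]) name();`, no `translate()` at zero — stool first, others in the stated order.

stool();
translate([0, 0, 380]) spool();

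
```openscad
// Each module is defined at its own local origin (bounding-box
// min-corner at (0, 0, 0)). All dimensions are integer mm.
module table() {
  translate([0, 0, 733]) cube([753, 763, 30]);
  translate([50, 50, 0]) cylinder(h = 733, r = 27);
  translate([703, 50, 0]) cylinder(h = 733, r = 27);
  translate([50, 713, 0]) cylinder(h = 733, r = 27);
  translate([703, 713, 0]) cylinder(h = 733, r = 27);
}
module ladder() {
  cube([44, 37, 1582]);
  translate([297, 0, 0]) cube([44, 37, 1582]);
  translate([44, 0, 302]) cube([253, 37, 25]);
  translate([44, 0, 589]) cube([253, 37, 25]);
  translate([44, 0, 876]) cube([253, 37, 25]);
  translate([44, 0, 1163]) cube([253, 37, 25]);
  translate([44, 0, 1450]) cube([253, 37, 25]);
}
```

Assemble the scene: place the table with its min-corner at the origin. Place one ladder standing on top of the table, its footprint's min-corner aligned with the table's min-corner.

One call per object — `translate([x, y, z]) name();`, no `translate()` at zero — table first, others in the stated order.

table();
translate([0, 0, 763]) ladder();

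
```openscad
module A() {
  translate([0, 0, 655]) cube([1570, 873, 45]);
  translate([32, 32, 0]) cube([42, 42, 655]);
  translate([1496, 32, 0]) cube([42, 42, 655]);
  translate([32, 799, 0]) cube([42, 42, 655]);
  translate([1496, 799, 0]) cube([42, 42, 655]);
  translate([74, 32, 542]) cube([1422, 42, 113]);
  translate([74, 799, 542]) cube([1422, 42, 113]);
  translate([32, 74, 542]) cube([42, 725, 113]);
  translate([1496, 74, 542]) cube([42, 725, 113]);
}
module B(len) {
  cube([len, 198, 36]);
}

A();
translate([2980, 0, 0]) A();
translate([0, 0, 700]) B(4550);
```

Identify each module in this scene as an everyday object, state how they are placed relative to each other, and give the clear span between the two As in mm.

Second table starts at x = 2980; first ends at x = 1570; clear span = 2980 − 1570 = 1410 mm.

A is a table. B is a beam. A beam spans the tops of two tables. The clear span between the two tables is 1410 mm.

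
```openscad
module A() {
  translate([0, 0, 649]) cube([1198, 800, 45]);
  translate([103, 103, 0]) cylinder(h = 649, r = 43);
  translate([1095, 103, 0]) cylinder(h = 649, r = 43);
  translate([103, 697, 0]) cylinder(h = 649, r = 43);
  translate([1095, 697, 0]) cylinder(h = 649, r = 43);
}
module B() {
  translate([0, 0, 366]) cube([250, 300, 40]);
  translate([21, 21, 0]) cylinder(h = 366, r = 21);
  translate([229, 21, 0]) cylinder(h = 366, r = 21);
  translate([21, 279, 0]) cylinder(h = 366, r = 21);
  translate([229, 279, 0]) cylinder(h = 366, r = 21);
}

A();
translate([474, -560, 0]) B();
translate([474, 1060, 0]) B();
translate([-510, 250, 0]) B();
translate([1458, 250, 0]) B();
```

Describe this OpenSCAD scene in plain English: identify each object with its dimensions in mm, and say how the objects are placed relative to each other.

A is a table with a 1198×800 mm rectangular top, 45 mm thick, top surface at z = 694 mm, supported by four round legs of 86 mm diameter, each leg's bounding box inset 60 mm from the nearest pair of top edges, running from the floor.

B is a simple wooden stool: a rectangular seat 250 mm (x) by 300 mm (y), 40 mm thick, top face at z = 406 mm, on four round legs, each 42 mm in diameter. The legs rest on z = 0, each leg's axis is inset half a diameter from the nearest pair of seat edges (so the leg's bounding box is flush with the corner).

Four stools sit around the table at the −y, +y, −x, +x sides.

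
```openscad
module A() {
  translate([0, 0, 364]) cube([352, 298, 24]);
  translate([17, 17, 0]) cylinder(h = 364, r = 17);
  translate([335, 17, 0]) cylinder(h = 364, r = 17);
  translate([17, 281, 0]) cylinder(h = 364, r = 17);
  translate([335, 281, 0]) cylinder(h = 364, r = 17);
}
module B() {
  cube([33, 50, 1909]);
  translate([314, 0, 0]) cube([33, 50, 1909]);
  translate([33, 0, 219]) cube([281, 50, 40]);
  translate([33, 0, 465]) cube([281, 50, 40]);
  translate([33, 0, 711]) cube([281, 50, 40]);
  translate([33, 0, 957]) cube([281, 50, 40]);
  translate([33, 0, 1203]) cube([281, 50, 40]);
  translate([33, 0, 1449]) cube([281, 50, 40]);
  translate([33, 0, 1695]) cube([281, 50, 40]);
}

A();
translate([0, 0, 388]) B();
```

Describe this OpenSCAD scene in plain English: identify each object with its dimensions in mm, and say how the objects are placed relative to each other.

A is a four-legged stool. The seat is 352×298 mm, 24 mm thick, top at z = 388 mm. It stands on four round legs, each 34 mm in diameter, from z = 0 to the seat underside, each leg's axis is inset half a diameter from the nearest pair of seat edges (so the leg's bounding box is flush with the corner).

B is a straight ladder. Two 33×50 mm vertical rails, 1909 mm tall, stand 347 mm apart (outside-to-outside) with their front faces coplanar on the −y side. 7 rungs, each 50 mm deep and 40 mm tall, span between the inner faces of the rails, front faces flush with the rails. The lowest rung's underside is at z = 219 mm and rungs are spaced 246 mm apart (underside to underside).

The ladder is on top of the stool.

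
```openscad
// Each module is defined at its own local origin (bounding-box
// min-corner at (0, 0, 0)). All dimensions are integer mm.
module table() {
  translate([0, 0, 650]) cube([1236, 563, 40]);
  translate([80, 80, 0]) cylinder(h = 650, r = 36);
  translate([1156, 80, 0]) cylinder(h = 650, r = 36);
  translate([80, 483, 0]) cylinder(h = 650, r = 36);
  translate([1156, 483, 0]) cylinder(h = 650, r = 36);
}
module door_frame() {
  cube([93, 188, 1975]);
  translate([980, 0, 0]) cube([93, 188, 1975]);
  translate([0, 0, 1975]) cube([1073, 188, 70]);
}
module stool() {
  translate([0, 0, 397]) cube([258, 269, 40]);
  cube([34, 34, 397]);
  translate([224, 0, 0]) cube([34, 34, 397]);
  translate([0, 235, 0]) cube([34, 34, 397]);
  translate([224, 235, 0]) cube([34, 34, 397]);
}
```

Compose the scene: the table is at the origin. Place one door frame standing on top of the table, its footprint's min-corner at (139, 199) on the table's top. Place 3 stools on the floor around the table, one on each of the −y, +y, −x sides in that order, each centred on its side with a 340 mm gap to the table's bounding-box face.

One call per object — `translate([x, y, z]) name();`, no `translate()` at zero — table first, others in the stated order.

table();
translate([139, 199, 690]) door_frame();
translate([489, -609, 0]) stool();
translate([489, 903, 0]) stool();
translate([-598, 147, 0]) stool();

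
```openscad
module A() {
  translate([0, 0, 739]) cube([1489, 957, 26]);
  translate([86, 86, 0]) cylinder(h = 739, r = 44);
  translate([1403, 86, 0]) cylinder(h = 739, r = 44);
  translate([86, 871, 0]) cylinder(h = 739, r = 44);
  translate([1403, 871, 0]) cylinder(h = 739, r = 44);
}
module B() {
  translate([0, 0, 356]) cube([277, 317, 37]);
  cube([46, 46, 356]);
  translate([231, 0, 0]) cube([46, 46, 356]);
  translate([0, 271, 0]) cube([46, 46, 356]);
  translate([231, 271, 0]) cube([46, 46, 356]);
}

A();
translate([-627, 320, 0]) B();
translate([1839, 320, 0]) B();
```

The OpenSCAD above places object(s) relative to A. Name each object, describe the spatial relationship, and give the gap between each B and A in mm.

A is a table. B is a stool. Two stools sit around the table at the −x, +x sides. The gap between each stool and the table is 350 mm.

Each stool's nearest face is 350 mm from the table's bounding box.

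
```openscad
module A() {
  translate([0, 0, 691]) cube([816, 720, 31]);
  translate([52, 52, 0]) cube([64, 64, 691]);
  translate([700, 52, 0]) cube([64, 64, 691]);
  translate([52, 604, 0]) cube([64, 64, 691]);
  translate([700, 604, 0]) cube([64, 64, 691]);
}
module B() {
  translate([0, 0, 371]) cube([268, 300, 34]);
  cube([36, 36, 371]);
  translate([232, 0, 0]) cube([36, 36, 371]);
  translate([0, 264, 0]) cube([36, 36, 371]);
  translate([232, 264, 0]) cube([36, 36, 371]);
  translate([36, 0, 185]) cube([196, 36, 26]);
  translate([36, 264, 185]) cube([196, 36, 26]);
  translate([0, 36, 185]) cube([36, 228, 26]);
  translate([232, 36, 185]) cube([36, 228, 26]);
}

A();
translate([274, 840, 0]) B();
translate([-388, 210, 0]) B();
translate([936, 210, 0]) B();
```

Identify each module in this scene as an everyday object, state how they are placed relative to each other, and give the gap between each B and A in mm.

Each stool's nearest face is 120 mm from the table's bounding box.

A is a table. B is a stool. Three stools sit around the table at the +y, −x, +x sides. The gap between each stool and the table is 120 mm.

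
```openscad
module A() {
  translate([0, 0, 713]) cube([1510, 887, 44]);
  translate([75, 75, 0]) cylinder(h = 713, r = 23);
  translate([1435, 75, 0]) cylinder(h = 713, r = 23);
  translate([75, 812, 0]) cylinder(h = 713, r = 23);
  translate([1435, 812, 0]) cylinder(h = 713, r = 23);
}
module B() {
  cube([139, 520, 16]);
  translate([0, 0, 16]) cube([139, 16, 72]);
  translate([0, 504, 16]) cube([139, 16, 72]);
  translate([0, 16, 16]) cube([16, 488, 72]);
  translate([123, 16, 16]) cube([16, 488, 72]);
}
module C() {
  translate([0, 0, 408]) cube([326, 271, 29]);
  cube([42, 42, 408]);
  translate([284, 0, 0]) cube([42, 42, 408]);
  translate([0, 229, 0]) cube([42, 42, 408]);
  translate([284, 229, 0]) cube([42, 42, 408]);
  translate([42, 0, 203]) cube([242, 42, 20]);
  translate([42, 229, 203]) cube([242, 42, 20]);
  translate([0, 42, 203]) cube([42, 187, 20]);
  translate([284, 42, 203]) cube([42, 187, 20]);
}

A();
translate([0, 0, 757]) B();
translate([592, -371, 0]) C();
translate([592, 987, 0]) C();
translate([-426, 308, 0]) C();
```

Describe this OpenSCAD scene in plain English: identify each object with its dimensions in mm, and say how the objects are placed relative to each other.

A is a table with a 1510×887 mm rectangular top, 44 mm thick, top surface at z = 757 mm, supported by four round legs of 46 mm diameter, each leg's bounding box inset 52 mm from the nearest pair of top edges, running from the floor.

B is an open-topped rectangular box: outside dimensions 139×520×88 mm, with a uniform wall and base thickness of 16 mm. The base is a full 139×520 slab on the floor; four walls sit on top of the base. The front and back walls (the −y and +y sides) span the full width; the two side walls fit between them.

C is a four-legged stool. The seat is 326×271 mm, 29 mm thick, top at z = 437 mm. It stands on four square legs, each 42×42 mm in cross-section, from z = 0 to the seat underside, each flush with a corner of the seat. Four stretchers, 42 mm wide and 20 mm tall, connect adjacent legs with their undersides at z = 203 mm, each running between the inner faces of the legs it joins and aligned with the legs' outer faces on the other axis.

The open box is on top of the table. Three stools sit around the table at the −y, +y, −x sides.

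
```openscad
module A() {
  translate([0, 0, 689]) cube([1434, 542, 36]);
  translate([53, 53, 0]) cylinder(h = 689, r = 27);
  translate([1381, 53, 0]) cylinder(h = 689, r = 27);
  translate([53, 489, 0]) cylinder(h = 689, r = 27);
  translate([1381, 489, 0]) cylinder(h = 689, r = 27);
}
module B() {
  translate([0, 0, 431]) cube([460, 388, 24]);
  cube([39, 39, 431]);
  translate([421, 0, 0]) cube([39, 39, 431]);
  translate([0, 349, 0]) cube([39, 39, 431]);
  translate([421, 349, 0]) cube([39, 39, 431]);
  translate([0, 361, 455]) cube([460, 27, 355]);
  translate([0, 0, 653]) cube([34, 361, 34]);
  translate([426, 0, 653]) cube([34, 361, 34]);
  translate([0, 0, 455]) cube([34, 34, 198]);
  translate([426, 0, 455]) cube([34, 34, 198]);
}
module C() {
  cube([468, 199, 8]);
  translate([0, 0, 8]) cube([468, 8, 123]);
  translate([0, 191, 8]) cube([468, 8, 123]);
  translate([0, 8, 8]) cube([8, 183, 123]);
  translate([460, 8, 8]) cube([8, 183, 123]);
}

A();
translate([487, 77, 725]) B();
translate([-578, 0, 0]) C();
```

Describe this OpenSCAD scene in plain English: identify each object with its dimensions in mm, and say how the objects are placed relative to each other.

A is a table: top 1434 mm (x) × 542 mm (y), 36 mm thick, upper face at z = 725 mm, on four round legs of 54 mm diameter, each leg's bounding box inset 26 mm from the nearest pair of top edges, running from z = 0 to the bottom of the top.

B is a chair. The seat is a 460×388×24 mm slab with its top at z = 455 mm, on four 39×39 mm corner legs (flush with the seat edges, standing on z = 0). A flat backrest 27 mm thick, 355 mm tall, spans the full seat width and rises from the seat top along its +y edge, rear face flush with the rear of the seat. Two armrests of 34×34 mm section run along each side from the seat's front edge to the front of the backrest, top faces 232 mm above the seat top and outer faces flush with the seat's x-edges; a 34×34 mm post under the front of each armrest stands on the seat at the front corner.

C is an open-topped rectangular box: outside dimensions 468×199×131 mm, with a uniform wall and base thickness of 8 mm. The base is a full 468×199 slab on the floor; four walls sit on top of the base. The front and back walls (the −y and +y sides) span the full width; the two side walls fit between them.

The chair is on top of the table, centred. The open box is on the floor beside the table on its −x side.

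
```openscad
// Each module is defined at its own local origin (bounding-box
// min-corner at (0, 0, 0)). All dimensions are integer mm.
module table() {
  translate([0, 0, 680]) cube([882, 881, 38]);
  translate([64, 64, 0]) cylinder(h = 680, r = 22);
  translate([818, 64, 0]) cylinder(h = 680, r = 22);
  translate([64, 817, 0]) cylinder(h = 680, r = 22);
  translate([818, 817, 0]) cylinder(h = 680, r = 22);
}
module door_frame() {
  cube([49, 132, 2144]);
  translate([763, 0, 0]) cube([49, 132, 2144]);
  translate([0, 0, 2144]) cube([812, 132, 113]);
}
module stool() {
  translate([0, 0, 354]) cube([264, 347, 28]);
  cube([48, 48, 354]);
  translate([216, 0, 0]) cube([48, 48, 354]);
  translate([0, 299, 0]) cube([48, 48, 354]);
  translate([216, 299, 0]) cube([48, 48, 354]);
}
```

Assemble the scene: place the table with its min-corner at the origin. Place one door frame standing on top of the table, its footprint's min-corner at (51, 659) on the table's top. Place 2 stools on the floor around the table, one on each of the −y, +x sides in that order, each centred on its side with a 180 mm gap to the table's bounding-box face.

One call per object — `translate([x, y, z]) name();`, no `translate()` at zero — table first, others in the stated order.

table();
translate([51, 659, 718]) door_frame();
translate([309, -527, 0]) stool();
translate([1062, 267, 0]) stool();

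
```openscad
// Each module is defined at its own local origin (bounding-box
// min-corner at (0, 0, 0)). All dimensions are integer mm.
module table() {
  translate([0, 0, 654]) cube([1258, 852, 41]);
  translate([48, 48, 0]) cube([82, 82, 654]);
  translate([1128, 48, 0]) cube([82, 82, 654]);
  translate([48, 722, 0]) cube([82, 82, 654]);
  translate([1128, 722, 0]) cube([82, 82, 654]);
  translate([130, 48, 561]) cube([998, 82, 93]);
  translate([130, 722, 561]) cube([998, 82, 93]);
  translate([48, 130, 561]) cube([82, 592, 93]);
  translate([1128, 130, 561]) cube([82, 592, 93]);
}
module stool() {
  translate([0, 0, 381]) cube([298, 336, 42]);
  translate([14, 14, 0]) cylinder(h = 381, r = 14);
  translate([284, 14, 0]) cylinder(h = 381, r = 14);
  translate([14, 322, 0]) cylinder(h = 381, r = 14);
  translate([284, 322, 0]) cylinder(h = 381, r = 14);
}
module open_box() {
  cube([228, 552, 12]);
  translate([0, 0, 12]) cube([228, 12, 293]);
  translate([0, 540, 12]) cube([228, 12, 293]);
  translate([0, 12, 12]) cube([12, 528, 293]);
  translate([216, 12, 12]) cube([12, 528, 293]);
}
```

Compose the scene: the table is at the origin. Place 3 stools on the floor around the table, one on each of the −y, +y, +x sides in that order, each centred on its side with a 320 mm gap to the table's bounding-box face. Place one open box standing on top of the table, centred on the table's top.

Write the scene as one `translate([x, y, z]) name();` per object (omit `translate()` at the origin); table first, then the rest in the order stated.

table();
translate([480, -656, 0]) stool();
translate([480, 1172, 0]) stool();
translate([1578, 258, 0]) stool();
translate([515, 150, 695]) open_box();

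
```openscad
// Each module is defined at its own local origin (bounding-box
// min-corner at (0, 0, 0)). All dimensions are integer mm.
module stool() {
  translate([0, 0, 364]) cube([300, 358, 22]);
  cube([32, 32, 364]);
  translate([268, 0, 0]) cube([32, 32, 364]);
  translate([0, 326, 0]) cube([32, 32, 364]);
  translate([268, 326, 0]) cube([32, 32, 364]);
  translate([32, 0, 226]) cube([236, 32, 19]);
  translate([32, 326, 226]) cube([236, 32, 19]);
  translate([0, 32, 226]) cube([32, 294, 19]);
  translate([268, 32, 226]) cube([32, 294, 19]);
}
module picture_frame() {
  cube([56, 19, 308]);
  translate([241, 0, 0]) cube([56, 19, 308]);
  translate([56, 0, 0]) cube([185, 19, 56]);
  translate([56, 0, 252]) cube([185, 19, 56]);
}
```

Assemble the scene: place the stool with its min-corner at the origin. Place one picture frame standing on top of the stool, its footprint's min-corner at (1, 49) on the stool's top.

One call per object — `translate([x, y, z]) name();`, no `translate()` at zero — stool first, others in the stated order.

stool();
translate([1, 49, 386]) picture_frame();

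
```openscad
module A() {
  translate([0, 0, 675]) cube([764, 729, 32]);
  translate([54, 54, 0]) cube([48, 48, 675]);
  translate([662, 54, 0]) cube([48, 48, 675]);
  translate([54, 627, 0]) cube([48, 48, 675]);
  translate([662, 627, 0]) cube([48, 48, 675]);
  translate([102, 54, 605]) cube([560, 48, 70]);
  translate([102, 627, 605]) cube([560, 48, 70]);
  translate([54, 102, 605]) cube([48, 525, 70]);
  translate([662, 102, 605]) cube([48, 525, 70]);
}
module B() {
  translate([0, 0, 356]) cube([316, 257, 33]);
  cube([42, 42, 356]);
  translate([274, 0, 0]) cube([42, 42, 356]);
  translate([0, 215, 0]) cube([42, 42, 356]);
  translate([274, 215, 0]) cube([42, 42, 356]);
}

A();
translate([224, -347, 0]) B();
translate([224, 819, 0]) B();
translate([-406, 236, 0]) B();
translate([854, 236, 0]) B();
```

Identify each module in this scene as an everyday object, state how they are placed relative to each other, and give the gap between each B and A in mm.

Each stool's nearest face is 90 mm from the table's bounding box.

A is a table. B is a stool. Four stools sit around the table at the −y, +y, −x, +x sides. The gap between each stool and the table is 90 mm.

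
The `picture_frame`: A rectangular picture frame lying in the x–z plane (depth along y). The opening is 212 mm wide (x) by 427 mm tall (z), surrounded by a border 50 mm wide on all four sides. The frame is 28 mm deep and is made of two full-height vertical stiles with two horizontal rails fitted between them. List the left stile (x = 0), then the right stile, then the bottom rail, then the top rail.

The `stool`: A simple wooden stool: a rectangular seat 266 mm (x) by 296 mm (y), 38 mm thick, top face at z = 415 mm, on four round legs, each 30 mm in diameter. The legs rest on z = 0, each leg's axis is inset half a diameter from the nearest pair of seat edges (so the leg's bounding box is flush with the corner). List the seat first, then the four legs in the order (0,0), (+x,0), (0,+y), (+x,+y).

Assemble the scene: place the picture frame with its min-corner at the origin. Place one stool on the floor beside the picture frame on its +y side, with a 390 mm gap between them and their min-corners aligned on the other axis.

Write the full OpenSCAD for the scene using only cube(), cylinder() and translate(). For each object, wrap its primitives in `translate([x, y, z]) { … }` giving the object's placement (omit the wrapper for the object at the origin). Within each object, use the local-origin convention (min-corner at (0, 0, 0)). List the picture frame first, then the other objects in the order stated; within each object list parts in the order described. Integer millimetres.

cube([50, 28, 527]);
translate([262, 0, 0]) cube([50, 28, 527]);
translate([50, 0, 0]) cube([212, 28, 50]);
translate([50, 0, 477]) cube([212, 28, 50]);
translate([0, 418, 0]) {
  translate([0, 0, 377]) cube([266, 296, 38]);
  translate([15, 15, 0]) cylinder(h = 377, r = 15);
  translate([251, 15, 0]) cylinder(h = 377, r = 15);
  translate([15, 281, 0]) cylinder(h = 377, r = 15);
  translate([251, 281, 0]) cylinder(h = 377, r = 15);
}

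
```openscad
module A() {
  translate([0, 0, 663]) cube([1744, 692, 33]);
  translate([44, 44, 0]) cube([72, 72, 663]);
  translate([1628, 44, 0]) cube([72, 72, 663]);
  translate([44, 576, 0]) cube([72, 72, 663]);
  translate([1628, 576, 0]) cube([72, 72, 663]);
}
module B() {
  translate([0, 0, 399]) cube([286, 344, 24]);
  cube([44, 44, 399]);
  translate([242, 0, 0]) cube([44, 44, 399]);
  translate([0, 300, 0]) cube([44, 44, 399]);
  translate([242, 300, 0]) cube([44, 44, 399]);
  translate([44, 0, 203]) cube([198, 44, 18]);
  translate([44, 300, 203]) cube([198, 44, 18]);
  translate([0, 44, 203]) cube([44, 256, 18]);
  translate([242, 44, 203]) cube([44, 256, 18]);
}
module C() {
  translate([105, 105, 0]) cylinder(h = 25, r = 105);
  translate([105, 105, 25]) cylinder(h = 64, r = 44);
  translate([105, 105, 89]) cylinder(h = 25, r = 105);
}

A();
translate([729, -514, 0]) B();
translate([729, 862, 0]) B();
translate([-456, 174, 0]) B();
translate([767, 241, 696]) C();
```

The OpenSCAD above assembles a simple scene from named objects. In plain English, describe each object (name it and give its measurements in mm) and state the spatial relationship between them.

A is a rectangular dining table. The top is 1744×692×33 mm with its upper surface at z = 696 mm. It stands on four 72×72 mm square legs, each inset 44 mm from the nearest pair of top edges, running from the floor to the underside of the top.

B is a simple wooden stool: a rectangular seat 286 mm (x) by 344 mm (y), 24 mm thick, top face at z = 423 mm, on four square legs, each 44×44 mm in cross-section. The legs rest on z = 0, each flush with a corner of the seat. Four stretchers, 44 mm wide and 18 mm tall, connect adjacent legs with their undersides at z = 203 mm, each running between the inner faces of the legs it joins and aligned with the legs' outer faces on the other axis.

C is a spool: two coaxial disc flanges of radius 105 mm and thickness 25 mm, joined by a core cylinder of radius 44 mm and height 64 mm. The lower flange rests on z = 0 and the three cylinders share a vertical axis.

Three stools sit around the table at the −y, +y, −x sides. The spool is on top of the table, centred.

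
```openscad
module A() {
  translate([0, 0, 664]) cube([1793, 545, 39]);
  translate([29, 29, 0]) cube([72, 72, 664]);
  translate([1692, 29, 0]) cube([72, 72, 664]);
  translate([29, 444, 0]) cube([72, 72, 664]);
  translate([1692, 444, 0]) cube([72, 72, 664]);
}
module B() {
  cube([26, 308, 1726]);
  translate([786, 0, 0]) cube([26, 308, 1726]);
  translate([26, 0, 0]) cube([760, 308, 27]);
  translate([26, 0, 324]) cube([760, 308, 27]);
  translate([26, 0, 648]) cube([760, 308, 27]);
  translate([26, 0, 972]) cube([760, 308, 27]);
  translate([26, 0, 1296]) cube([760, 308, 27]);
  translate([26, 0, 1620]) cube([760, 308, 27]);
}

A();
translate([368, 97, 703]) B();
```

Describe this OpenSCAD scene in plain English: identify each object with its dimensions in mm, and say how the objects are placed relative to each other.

A is a table: top 1793 mm (x) × 545 mm (y), 39 mm thick, upper face at z = 703 mm, on four 72×72 mm square legs, each inset 29 mm from the nearest pair of top edges, running from z = 0 to the bottom of the top.

B is a bookshelf 812 mm wide overall, 308 mm deep and 1726 mm tall. The two sides are 26 mm thick vertical panels. 6 horizontal shelves of 27 mm thickness span between the inner faces of the sides; the lowest shelf sits on the floor and shelves are stacked with a clear vertical gap of 297 mm between each pair.

The bookshelf is on top of the table.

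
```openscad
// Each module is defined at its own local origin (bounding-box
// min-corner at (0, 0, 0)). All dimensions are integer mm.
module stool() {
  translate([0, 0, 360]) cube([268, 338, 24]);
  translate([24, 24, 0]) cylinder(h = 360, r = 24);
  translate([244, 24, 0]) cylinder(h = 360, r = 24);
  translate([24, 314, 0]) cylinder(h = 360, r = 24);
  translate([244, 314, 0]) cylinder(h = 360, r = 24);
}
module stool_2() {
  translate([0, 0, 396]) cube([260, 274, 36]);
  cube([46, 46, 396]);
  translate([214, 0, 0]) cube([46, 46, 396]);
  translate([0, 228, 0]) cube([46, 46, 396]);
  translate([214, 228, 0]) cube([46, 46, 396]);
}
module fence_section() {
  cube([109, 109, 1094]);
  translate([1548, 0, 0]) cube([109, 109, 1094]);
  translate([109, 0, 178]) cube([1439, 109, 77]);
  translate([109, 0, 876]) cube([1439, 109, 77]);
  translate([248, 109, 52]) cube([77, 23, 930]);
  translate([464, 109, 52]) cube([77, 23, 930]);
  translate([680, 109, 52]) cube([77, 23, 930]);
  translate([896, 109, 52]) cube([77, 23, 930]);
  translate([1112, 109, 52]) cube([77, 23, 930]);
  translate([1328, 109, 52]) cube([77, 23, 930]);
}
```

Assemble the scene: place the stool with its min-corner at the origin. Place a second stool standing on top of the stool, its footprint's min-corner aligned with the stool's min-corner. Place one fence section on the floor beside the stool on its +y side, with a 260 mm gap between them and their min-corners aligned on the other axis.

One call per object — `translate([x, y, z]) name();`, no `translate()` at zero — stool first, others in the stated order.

stool();
translate([0, 0, 384]) stool_2();
translate([0, 598, 0]) fence_section();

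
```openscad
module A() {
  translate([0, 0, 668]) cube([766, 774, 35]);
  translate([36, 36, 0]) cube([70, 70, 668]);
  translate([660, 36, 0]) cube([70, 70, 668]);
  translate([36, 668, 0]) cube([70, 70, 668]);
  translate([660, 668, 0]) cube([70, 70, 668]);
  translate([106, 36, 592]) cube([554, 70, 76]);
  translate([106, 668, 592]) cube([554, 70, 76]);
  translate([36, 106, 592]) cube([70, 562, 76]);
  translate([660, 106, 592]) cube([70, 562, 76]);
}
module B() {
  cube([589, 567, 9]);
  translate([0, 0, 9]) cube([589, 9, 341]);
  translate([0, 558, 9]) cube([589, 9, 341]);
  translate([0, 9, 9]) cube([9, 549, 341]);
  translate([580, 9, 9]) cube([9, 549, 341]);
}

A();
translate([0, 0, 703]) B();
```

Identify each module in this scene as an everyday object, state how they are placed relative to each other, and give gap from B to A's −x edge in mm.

The open box's min-x is at 0; the table's min-x is 0; gap = 0 mm.

A is a table. B is an open box. The open box is on top of the table. The gap from the open box to the table's −x edge is 0 mm.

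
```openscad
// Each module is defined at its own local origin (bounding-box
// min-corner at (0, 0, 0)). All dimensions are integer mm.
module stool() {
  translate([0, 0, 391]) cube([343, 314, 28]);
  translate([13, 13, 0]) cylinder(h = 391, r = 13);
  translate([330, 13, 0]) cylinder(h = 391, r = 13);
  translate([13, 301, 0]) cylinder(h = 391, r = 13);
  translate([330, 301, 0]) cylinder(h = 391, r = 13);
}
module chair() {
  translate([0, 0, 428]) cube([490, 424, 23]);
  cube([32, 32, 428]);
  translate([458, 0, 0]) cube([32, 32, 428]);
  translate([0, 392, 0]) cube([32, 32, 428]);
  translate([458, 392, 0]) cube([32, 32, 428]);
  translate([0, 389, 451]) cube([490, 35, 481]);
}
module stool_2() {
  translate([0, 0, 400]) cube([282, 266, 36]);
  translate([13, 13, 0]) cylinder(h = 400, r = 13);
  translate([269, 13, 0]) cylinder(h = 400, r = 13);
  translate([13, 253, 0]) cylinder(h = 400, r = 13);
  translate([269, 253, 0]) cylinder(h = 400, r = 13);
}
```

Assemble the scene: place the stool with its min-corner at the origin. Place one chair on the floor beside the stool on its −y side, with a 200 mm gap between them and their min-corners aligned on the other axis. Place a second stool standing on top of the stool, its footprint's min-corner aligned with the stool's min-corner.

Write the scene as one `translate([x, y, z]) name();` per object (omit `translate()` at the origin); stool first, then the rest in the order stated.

stool();
translate([0, -624, 0]) chair();
translate([0, 0, 419]) stool_2();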